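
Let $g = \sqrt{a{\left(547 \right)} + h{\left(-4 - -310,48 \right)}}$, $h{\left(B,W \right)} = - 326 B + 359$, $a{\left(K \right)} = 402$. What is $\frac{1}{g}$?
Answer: $- \frac{i \sqrt{98995}}{98995} \approx - 0.0031783 i$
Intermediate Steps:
$h{\left(B,W \right)} = 359 - 326 B$
$g = i \sqrt{98995}$ ($g = \sqrt{402 + \left(359 - 326 \left(-4 - -310\right)\right)} = \sqrt{402 + \left(359 - 326 \left(-4 + 310\right)\right)} = \sqrt{402 + \left(359 - 99756\right)} = \sqrt{402 - 99397} = \sqrt{-98995} = i \sqrt{98995} \approx 314.63 i$)
$\frac{1}{g} = \frac{1}{i \sqrt{98995}} = - \frac{i \sqrt{98995}}{98995}$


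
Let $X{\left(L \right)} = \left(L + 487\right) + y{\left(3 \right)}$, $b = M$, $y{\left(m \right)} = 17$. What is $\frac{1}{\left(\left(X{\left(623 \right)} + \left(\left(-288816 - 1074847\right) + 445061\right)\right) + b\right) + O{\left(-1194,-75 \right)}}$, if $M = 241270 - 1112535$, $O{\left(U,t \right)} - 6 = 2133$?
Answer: $- \frac{1}{1786601} \approx -5.5972 \cdot 10^{-7}$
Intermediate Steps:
$O{\left(U,t \right)} = 2139$ ($O{\left(U,t \right)} = 6 + 2133 = 2139$)
$M = -871265$
$b = -871265$
$X{\left(L \right)} = 504 + L$ ($X{\left(L \right)} = \left(L + 487\right) + 17 = \left(487 + L\right) + 17 = 504 + L$)
$\frac{1}{\left(\left(X{\left(623 \right)} + \left(\left(-288816 - 1074847\right) + 445061\right)\right) + b\right) + O{\left(-1194,-75 \right)}} = \frac{1}{\left(\left(\left(504 + 623\right) + \left(\left(-288816 - 1074847\right) + 445061\right)\right) - 871265\right) + 2139} = \frac{1}{\left(\left(1127 + \left(-1363663 + 445061\right)\right) - 871265\right) + 2139} = \frac{1}{\left(\left(1127 - 918602\right) - 871265\right) + 2139} = \frac{1}{\left(-917475 - 871265\right) + 2139} = \frac{1}{-1788740 + 2139} = \frac{1}{-1786601} = - \frac{1}{1786601}$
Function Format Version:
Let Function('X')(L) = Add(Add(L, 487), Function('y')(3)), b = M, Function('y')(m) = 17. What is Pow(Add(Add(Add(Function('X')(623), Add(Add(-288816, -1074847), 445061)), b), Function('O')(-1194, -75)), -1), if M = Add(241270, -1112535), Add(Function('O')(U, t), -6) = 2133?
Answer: Rational(-1, 1786601) ≈ -5.5972e-7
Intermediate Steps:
Function('O')(U, t) = 2139 (Function('O')(U, t) = Add(6, 2133) = 2139)
M = -871265
b = -871265
Function('X')(L) = Add(504, L) (Function('X')(L) = Add(Add(L, 487), 17) = Add(Add(487, L), 17) = Add(504, L))
Pow(Add(Add(Add(Function('X')(623), Add(Add(-288816, -1074847), 445061)), b), Function('O')(-1194, -75)), -1) = Pow(Add(Add(Add(Add(504, 623), Add(Add(-288816, -1074847), 445061)), -871265), 2139), -1) = Pow(Add(Add(Add(1127, Add(-1363663, 445061)), -871265), 2139), -1) = Pow(Add(Add(Add(1127, -918602), -871265), 2139), -1) = Pow(Add(Add(-917475, -871265), 2139), -1) = Pow(Add(-1788740, 2139), -1) = Pow(-1786601, -1) = Rational(-1, 1786601)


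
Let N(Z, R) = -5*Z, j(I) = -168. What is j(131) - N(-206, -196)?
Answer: -1198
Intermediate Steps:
j(131) - N(-206, -196) = -168 - (-5)*(-206) = -168 - 1*1030 = -168 - 1030 = -1198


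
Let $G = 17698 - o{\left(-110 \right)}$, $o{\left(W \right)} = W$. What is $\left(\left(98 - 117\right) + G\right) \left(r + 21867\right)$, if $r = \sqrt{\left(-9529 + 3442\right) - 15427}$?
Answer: $388992063 + 17789 i \sqrt{21514} \approx 3.8899 \cdot 10^{8} + 2.6092 \cdot 10^{6} i$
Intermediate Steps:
$G = 17808$ ($G = 17698 - -110 = 17698 + 110 = 17808$)
$r = i \sqrt{21514}$ ($r = \sqrt{-6087 - 15427} = \sqrt{-21514} = i \sqrt{21514} \approx 146.68 i$)
$\left(\left(98 - 117\right) + G\right) \left(r + 21867\right) = \left(\left(98 - 117\right) + 17808\right) \left(i \sqrt{21514} + 21867\right) = \left(\left(98 - 117\right) + 17808\right) \left(21867 + i \sqrt{21514}\right) = \left(-19 + 17808\right) \left(21867 + i \sqrt{21514}\right) = 17789 \left(21867 + i \sqrt{21514}\right) = 388992063 + 17789 i \sqrt{21514}$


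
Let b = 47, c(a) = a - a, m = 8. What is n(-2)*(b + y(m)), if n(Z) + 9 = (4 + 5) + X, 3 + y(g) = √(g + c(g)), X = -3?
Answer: -132 - 6*√2 ≈ -140.49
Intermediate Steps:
c(a) = 0
y(g) = -3 + √g (y(g) = -3 + √(g + 0) = -3 + √g)
n(Z) = -3 (n(Z) = -9 + ((4 + 5) - 3) = -9 + (9 - 3) = -9 + 6 = -3)
n(-2)*(b + y(m)) = -3*(47 + (-3 + √8)) = -3*(47 + (-3 + 2*√2)) = -3*(44 + 2*√2) = -132 - 6*√2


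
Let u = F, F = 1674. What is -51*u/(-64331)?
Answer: 85374/64331 ≈ 1.3271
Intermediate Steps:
u = 1674
-51*u/(-64331) = -51*1674/(-64331) = -85374*(-1/64331) = 85374/64331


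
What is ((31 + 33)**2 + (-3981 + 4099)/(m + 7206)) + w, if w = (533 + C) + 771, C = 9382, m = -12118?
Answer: 36304533/2456 ≈ 14782.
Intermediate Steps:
w = 10686 (w = (533 + 9382) + 771 = 9915 + 771 = 10686)
((31 + 33)**2 + (-3981 + 4099)/(m + 7206)) + w = ((31 + 33)**2 + (-3981 + 4099)/(-12118 + 7206)) + 10686 = (64**2 + 118/(-4912)) + 10686 = (4096 + 118*(-1/4912)) + 10686 = (4096 - 59/2456) + 10686 = 10059717/2456 + 10686 = 36304533/2456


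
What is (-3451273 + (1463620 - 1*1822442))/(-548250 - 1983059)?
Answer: 3810095/2531309 ≈ 1.5052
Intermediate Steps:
(-3451273 + (1463620 - 1*1822442))/(-548250 - 1983059) = (-3451273 + (1463620 - 1822442))/(-2531309) = (-3451273 - 358822)*(-1/2531309) = -3810095*(-1/2531309) = 3810095/2531309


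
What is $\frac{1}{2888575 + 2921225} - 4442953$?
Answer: $- \frac{25812668339399}{5809800} \approx -4.443 \cdot 10^{6}$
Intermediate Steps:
$\frac{1}{2888575 + 2921225} - 4442953 = \frac{1}{5809800} - 4442953 = - \frac{25812668339399}{5809800}$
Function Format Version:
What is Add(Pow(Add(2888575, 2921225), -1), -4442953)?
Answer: Rational(-25812668339399, 5809800) ≈ -4.4430e+6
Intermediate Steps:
Add(Pow(Add(2888575, 2921225), -1), -4442953) = Add(Pow(5809800, -1), -4442953) = Add(Rational(1, 5809800), -4442953) = Rational(-25812668339399, 5809800)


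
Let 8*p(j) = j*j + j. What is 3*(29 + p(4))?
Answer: 189/2 ≈ 94.500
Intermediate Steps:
p(j) = j/8 + j**2/8 (p(j) = (j*j + j)/8 = (j**2 + j)/8 = (j + j**2)/8 = j/8 + j**2/8)
3*(29 + p(4)) = 3*(29 + (1/8)*4*(1 + 4)) = 3*(29 + (1/8)*4*5) = 3*(29 + 5/2) = 3*(63/2) = 189/2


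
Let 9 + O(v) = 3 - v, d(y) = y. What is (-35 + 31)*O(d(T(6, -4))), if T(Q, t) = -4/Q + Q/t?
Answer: 46/3 ≈ 15.333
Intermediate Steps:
O(v) = -6 - v (O(v) = -9 + (3 - v) = -6 - v)
(-35 + 31)*O(d(T(6, -4))) = (-35 + 31)*(-6 - (-4/6 + 6/(-4))) = -4*(-6 - (-4*⅙ + 6*(-¼))) = -4*(-6 - (-⅔ - 3/2)) = -4*(-6 - 1*(-13/6)) = -4*(-6 + 13/6) = -4*(-23/6) = 46/3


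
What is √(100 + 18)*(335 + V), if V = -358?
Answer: -23*√118 ≈ -249.84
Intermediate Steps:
√(100 + 18)*(335 + V) = √(100 + 18)*(335 - 358) = √118*(-23) = -23*√118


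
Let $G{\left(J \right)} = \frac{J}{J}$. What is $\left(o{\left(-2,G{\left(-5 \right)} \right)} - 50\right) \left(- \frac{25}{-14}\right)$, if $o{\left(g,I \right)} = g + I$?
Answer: $- \frac{1275}{14} \approx -91.071$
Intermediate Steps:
$G{\left(J \right)} = 1$
$o{\left(g,I \right)} = I + g$
$\left(o{\left(-2,G{\left(-5 \right)} \right)} - 50\right) \left(- \frac{25}{-14}\right) = \left(\left(1 - 2\right) - 50\right) \left(- \frac{25}{-14}\right) = \left(-1 - 50\right) \left(\left(-25\right) \left(- \frac{1}{14}\right)\right) = \left(-51\right) \frac{25}{14} = - \frac{1275}{14}$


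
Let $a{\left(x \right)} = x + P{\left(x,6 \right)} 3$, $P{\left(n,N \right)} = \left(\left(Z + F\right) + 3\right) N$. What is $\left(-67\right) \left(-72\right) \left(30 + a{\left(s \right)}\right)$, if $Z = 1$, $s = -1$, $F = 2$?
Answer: $660888$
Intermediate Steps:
$P{\left(n,N \right)} = 6 N$ ($P{\left(n,N \right)} = \left(\left(1 + 2\right) + 3\right) N = \left(3 + 3\right) N = 6 N$)
$a{\left(x \right)} = 108 + x$ ($a{\left(x \right)} = x + 6 \cdot 6 \cdot 3 = x + 36 \cdot 3 = x + 108 = 108 + x$)
$\left(-67\right) \left(-72\right) \left(30 + a{\left(s \right)}\right) = \left(-67\right) \left(-72\right) \left(30 + \left(108 - 1\right)\right) = 4824 \left(30 + 107\right) = 4824 \cdot 137 = 660888$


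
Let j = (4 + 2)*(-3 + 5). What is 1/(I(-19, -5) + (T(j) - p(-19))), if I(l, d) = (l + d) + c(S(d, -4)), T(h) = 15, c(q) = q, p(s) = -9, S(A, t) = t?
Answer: -¼ ≈ -0.25000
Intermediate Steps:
j = 12 (j = 6*2 = 12)
I(l, d) = -4 + d + l (I(l, d) = (l + d) - 4 = (d + l) - 4 = -4 + d + l)
1/(I(-19, -5) + (T(j) - p(-19))) = 1/((-4 - 5 - 19) + (15 - 1*(-9))) = 1/(-28 + (15 + 9)) = 1/(-28 + 24) = 1/(-4) = -¼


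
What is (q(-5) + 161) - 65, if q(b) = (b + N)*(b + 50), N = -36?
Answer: -1749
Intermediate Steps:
q(b) = (-36 + b)*(50 + b) (q(b) = (b - 36)*(b + 50) = (-36 + b)*(50 + b))
(q(-5) + 161) - 65 = ((-1800 + (-5)² + 14*(-5)) + 161) - 65 = ((-1800 + 25 - 70) + 161) - 65 = (-1845 + 161) - 65 = -1684 - 65 = -1749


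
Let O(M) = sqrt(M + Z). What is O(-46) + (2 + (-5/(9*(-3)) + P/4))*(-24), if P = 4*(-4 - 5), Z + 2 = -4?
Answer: 1472/9 + 2*I*sqrt(13) ≈ 163.56 + 7.2111*I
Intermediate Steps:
Z = -6 (Z = -2 - 4 = -6)
O(M) = sqrt(-6 + M) (O(M) = sqrt(M - 6) = sqrt(-6 + M))
P = -36 (P = 4*(-9) = -36)
O(-46) + (2 + (-5/(9*(-3)) + P/4))*(-24) = sqrt(-6 - 46) + (2 + (-5/(9*(-3)) - 36/4))*(-24) = sqrt(-52) + (2 + (-5/(-27) - 36*1/4))*(-24) = 2*I*sqrt(13) + (2 + (-5*(-1/27) - 9))*(-24) = 2*I*sqrt(13) + (2 + (5/27 - 9))*(-24) = 2*I*sqrt(13) + (2 - 238/27)*(-24) = 2*I*sqrt(13) - 184/27*(-24) = 2*I*sqrt(13) + 1472/9 = 1472/9 + 2*I*sqrt(13)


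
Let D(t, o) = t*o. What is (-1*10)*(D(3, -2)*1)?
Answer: 60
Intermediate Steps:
D(t, o) = o*t
(-1*10)*(D(3, -2)*1) = (-1*10)*(-2*3*1) = -(-60) = -10*(-6) = 60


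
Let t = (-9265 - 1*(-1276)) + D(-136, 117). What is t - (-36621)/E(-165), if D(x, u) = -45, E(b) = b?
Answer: -454077/55 ≈ -8255.9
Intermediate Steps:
t = -8034 (t = (-9265 - 1*(-1276)) - 45 = (-9265 + 1276) - 45 = -7989 - 45 = -8034)
t - (-36621)/E(-165) = -8034 - (-36621)/(-165) = -8034 - (-36621)*(-1)/165 = -8034 - 1*12207/55 = -8034 - 12207/55 = -454077/55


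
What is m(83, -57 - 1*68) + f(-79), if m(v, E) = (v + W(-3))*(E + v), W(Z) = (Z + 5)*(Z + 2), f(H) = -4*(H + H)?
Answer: -2770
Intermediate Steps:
f(H) = -8*H
W(Z) = (2 + Z)*(5 + Z) (W(Z) = (5 + Z)*(2 + Z) = (2 + Z)*(5 + Z))
m(v, E) = (-2 + v)*(E + v) (m(v, E) = (v + (10 + (-3)² + 7*(-3)))*(E + v) = (v + (10 + 9 - 21))*(E + v) = (v - 2)*(E + v) = (-2 + v)*(E + v))
m(83, -57 - 1*68) + f(-79) = (83² - 2*(-57 - 1*68) - 2*83 + (-57 - 1*68)*83) - 8*(-79) = (6889 - 2*(-57 - 68) - 166 + (-57 - 68)*83) + 632 = (6889 - 2*(-125) - 166 - 125*83) + 632 = (6889 + 250 - 166 - 10375) + 632 = -3402 + 632 = -2770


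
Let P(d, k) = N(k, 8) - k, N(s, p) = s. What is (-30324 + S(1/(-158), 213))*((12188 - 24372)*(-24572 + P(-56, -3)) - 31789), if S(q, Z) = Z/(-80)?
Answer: -726271305544047/80 ≈ -9.0784e+12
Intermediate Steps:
S(q, Z) = -Z/80 (S(q, Z) = Z*(-1/80) = -Z/80)
P(d, k) = 0 (P(d, k) = k - k = 0)
(-30324 + S(1/(-158), 213))*((12188 - 24372)*(-24572 + P(-56, -3)) - 31789) = (-30324 - 1/80*213)*((12188 - 24372)*(-24572 + 0) - 31789) = (-30324 - 213/80)*(-12184*(-24572) - 31789) = -2426133*(299385248 - 31789)/80 = -2426133/80*299353459 = -726271305544047/80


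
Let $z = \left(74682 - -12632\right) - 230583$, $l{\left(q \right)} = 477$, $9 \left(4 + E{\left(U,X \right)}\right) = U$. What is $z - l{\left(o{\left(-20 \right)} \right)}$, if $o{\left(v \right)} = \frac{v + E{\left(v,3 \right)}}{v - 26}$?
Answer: $-143746$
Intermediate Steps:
$E{\left(U,X \right)} = -4 + \frac{U}{9}$
$o{\left(v \right)} = \frac{-4 + \frac{10 v}{9}}{-26 + v}$ ($o{\left(v \right)} = \frac{v + \left(-4 + \frac{v}{9}\right)}{v - 26} = \frac{-4 + \frac{10 v}{9}}{-26 + v}$)
$z = -143269$ ($z = \left(74682 + 12632\right) - 230583 = 87314 - 230583 = -143269$)
$z - l{\left(o{\left(-20 \right)} \right)} = -143269 - 477 = -143746$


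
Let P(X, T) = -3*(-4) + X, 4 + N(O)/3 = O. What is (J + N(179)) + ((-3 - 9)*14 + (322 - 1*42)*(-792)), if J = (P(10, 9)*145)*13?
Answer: -179933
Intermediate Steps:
N(O) = -12 + 3*O
P(X, T) = 12 + X
J = 41470 (J = ((12 + 10)*145)*13 = (22*145)*13 = 3190*13 = 41470)
(J + N(179)) + ((-3 - 9)*14 + (322 - 1*42)*(-792)) = (41470 + (-12 + 3*179)) + ((-3 - 9)*14 + (322 - 1*42)*(-792)) = (41470 + (-12 + 537)) + (-12*14 + (322 - 42)*(-792)) = (41470 + 525) + (-168 + 280*(-792)) = 41995 + (-168 - 221760) = 41995 - 221928 = -179933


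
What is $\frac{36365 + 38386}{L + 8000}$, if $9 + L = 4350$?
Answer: $\frac{74751}{12341} \approx 6.0571$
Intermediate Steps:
$L = 4341$ ($L = -9 + 4350 = 4341$)
$\frac{36365 + 38386}{L + 8000} = \frac{36365 + 38386}{4341 + 8000} = \frac{74751}{12341}$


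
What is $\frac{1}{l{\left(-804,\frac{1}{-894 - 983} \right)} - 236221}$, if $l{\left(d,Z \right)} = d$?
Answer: $- \frac{1}{237025} \approx -4.219 \cdot 10^{-6}$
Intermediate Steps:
$\frac{1}{l{\left(-804,\frac{1}{-894 - 983} \right)} - 236221} = \frac{1}{-804 - 236221} = \frac{1}{-237025} = - \frac{1}{237025}$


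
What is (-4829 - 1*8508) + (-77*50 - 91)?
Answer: -17278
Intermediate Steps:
(-4829 - 1*8508) + (-77*50 - 91) = (-4829 - 8508) + (-3850 - 91) = -13337 - 3941 = -17278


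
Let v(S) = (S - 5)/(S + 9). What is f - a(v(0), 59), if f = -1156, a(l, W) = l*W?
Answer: -10109/9 ≈ -1123.2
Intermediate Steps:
v(S) = (-5 + S)/(9 + S)
a(l, W) = W*l
f - a(v(0), 59) = -1156 - 59*(-5 + 0)/(9 + 0) = -1156 - 59*-5/9 = -1156 - 59*(1/9)*(-5) = -1156 - 59*(-5)/9 = -1156 - 1*(-295/9) = -1156 + 295/9 = -10109/9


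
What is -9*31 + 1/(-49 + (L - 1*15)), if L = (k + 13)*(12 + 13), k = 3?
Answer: -93743/336 ≈ -279.00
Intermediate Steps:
L = 400 (L = (3 + 13)*(12 + 13) = 16*25 = 400)
-9*31 + 1/(-49 + (L - 1*15)) = -9*31 + 1/(-49 + (400 - 1*15)) = -279 + 1/(-49 + (400 - 15)) = -279 + 1/(-49 + 385) = -279 + 1/336 = -93743/336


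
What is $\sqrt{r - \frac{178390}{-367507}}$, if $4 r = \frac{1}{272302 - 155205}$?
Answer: $\frac{\sqrt{3595750586662267115033}}{86067934358} \approx 0.69671$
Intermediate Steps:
$r = \frac{1}{468388}$ ($r = \frac{1}{4 \left(272302 - 155205\right)} = \frac{1}{4 \cdot 117097} = \frac{1}{4} \cdot \frac{1}{117097} = \frac{1}{468388} \approx 2.135 \cdot 10^{-6}$)
$\sqrt{r - \frac{178390}{-367507}} = \sqrt{\frac{1}{468388} - \frac{178390}{-367507}} = \sqrt{\frac{1}{468388} - - \frac{178390}{367507}} = \sqrt{\frac{1}{468388} + \frac{178390}{367507}} = \sqrt{\frac{83556102827}{172135868716}} = \frac{\sqrt{3595750586662267115033}}{86067934358}$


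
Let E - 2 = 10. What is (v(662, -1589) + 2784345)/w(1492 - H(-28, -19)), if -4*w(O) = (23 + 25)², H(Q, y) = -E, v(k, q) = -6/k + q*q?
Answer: -1757367043/190656 ≈ -9217.5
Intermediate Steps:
E = 12 (E = 2 + 10 = 12)
v(k, q) = q² - 6/k (v(k, q) = -6/k + q² = q² - 6/k)
H(Q, y) = -12 (H(Q, y) = -1*12 = -12)
w(O) = -576 (w(O) = -(23 + 25)²/4 = -¼*48² = -¼*2304 = -576)
(v(662, -1589) + 2784345)/w(1492 - H(-28, -19)) = (((-1589)² - 6/662) + 2784345)/(-576) = ((2524921 - 6*1/662) + 2784345)*(-1/576) = ((2524921 - 3/331) + 2784345)*(-1/576) = (835748848/331 + 2784345)*(-1/576) = (1757367043/331)*(-1/576) = -1757367043/190656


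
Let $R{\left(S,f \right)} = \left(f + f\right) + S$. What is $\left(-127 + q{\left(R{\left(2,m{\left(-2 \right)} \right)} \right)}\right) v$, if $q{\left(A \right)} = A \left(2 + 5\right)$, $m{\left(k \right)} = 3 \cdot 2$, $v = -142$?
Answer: $4118$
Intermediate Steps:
$m{\left(k \right)} = 6$
$R{\left(S,f \right)} = S + 2 f$ ($R{\left(S,f \right)} = 2 f + S = S + 2 f$)
$q{\left(A \right)} = 7 A$ ($q{\left(A \right)} = A 7 = 7 A$)
$\left(-127 + q{\left(R{\left(2,m{\left(-2 \right)} \right)} \right)}\right) v = \left(-127 + 7 \left(2 + 2 \cdot 6\right)\right) \left(-142\right) = \left(-127 + 7 \left(2 + 12\right)\right) \left(-142\right) = \left(-127 + 7 \cdot 14\right) \left(-142\right) = \left(-127 + 98\right) \left(-142\right) = \left(-29\right) \left(-142\right) = 4118$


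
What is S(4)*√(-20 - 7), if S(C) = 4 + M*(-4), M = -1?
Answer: 24*I*√3 ≈ 41.569*I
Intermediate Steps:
S(C) = 8 (S(C) = 4 - 1*(-4) = 4 + 4 = 8)
S(4)*√(-20 - 7) = 8*√(-20 - 7) = 8*√(-27) = 8*(3*I*√3) = 24*I*√3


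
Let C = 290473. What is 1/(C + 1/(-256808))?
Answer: 256808/74595790183 ≈ 3.4427e-6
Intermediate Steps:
1/(C + 1/(-256808)) = 1/(290473 + 1/(-256808)) = 1/(290473 - 1/256808) = 1/(74595790183/256808) = 256808/74595790183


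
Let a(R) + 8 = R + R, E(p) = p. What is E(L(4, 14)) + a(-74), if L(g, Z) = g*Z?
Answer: -100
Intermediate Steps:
L(g, Z) = Z*g
a(R) = -8 + 2*R (a(R) = -8 + (R + R) = -8 + 2*R)
E(L(4, 14)) + a(-74) = 14*4 + (-8 + 2*(-74)) = 56 + (-8 - 148) = 56 - 156 = -100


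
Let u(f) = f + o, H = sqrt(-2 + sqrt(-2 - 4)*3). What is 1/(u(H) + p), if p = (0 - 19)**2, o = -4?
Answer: 1/(357 + sqrt(-2 + 3*I*sqrt(6))) ≈ 0.0027879 - 1.704e-5*I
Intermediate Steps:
H = sqrt(-2 + 3*I*sqrt(6)) (H = sqrt(-2 + sqrt(-6)*3) = sqrt(-2 + (I*sqrt(6))*3) = sqrt(-2 + 3*I*sqrt(6)) ≈ 1.6757 + 2.1927*I)
u(f) = -4 + f (u(f) = f - 4 = -4 + f)
p = 361 (p = (-19)**2 = 361)
1/(u(H) + p) = 1/((-4 + sqrt(-2 + 3*I*sqrt(6))) + 361) = 1/(357 + sqrt(-2 + 3*I*sqrt(6)))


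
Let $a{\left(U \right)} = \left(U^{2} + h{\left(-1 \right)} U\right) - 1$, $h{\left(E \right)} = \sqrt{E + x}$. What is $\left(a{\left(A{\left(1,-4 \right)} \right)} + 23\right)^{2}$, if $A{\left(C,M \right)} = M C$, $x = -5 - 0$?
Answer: $1348 - 304 i \sqrt{6} \approx 1348.0 - 744.64 i$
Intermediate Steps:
$x = -5$ ($x = -5 + 0 = -5$)
$A{\left(C,M \right)} = C M$
$h{\left(E \right)} = \sqrt{-5 + E}$ ($h{\left(E \right)} = \sqrt{E - 5} = \sqrt{-5 + E}$)
$a{\left(U \right)} = -1 + U^{2} + i U \sqrt{6}$ ($a{\left(U \right)} = \left(U^{2} + \sqrt{-5 - 1} U\right) - 1 = \left(U^{2} + \sqrt{-6} U\right) - 1 = \left(U^{2} + i \sqrt{6} U\right) - 1 = \left(U^{2} + i U \sqrt{6}\right) - 1 = -1 + U^{2} + i U \sqrt{6}$)
$\left(a{\left(A{\left(1,-4 \right)} \right)} + 23\right)^{2} = \left(\left(-1 + \left(1 \left(-4\right)\right)^{2} + i 1 \left(-4\right) \sqrt{6}\right) + 23\right)^{2} = \left(\left(-1 + \left(-4\right)^{2} + i \left(-4\right) \sqrt{6}\right) + 23\right)^{2} = \left(\left(-1 + 16 - 4 i \sqrt{6}\right) + 23\right)^{2} = \left(\left(15 - 4 i \sqrt{6}\right) + 23\right)^{2} = \left(38 - 4 i \sqrt{6}\right)^{2}$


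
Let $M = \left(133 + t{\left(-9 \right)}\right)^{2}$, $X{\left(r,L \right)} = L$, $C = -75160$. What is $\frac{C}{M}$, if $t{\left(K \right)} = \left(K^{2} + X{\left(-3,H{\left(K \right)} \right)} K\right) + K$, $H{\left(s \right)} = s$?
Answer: $- \frac{18790}{20449} \approx -0.91887$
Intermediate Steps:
$t{\left(K \right)} = K + 2 K^{2}$ ($t{\left(K \right)} = \left(K^{2} + K K\right) + K = \left(K^{2} + K^{2}\right) + K = 2 K^{2} + K = K + 2 K^{2}$)
$M = 81796$ ($M = \left(133 - 9 \left(1 + 2 \left(-9\right)\right)\right)^{2} = \left(133 - 9 \left(1 - 18\right)\right)^{2} = \left(133 - -153\right)^{2} = \left(133 + 153\right)^{2} = 286^{2} = 81796$)
$\frac{C}{M} = - \frac{75160}{81796} = \left(-75160\right) \frac{1}{81796} = - \frac{18790}{20449}$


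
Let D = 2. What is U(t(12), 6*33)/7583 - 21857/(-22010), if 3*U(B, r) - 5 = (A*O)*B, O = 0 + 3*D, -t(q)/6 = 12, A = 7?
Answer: 430776703/500705490 ≈ 0.86034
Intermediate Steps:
t(q) = -72 (t(q) = -6*12 = -72)
O = 6 (O = 0 + 3*2 = 0 + 6 = 6)
U(B, r) = 5/3 + 14*B (U(B, r) = 5/3 + ((7*6)*B)/3 = 5/3 + (42*B)/3 = 5/3 + 14*B)
U(t(12), 6*33)/7583 - 21857/(-22010) = (5/3 + 14*(-72))/7583 - 21857/(-22010) = (5/3 - 1008)*(1/7583) - 21857*(-1/22010) = -3019/3*1/7583 + 21857/22010 = -3019/22749 + 21857/22010 = 430776703/500705490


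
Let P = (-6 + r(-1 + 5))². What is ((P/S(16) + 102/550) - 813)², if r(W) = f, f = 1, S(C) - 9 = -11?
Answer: 206046089929/302500 ≈ 6.8114e+5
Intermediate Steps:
S(C) = -2 (S(C) = 9 - 11 = -2)
r(W) = 1
P = 25 (P = (-6 + 1)² = (-5)² = 25)
((P/S(16) + 102/550) - 813)² = ((25/(-2) + 102/550) - 813)² = ((25*(-½) + 102*(1/550)) - 813)² = ((-25/2 + 51/275) - 813)² = (-6773/550 - 813)² = (-453923/550)² = 206046089929/302500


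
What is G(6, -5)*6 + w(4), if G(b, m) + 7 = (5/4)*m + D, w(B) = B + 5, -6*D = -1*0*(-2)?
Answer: -141/2 ≈ -70.500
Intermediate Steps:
D = 0 (D = -(-1*0)*(-2)/6 = -0*(-2) = -⅙*0 = 0)
w(B) = 5 + B
G(b, m) = -7 + 5*m/4 (G(b, m) = -7 + ((5/4)*m + 0) = -7 + ((5*(¼))*m + 0) = -7 + (5*m/4 + 0) = -7 + 5*m/4)
G(6, -5)*6 + w(4) = (-7 + (5/4)*(-5))*6 + (5 + 4) = (-7 - 25/4)*6 + 9 = -53/4*6 + 9 = -159/2 + 9 = -141/2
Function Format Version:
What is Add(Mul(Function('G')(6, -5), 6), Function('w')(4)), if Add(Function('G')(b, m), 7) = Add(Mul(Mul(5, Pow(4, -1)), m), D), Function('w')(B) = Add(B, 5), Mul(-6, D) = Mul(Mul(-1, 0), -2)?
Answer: Rational(-141, 2) ≈ -70.500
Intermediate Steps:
D = 0 (D = Mul(Rational(-1, 6), Mul(Mul(-1, 0), -2)) = Mul(Rational(-1, 6), Mul(0, -2)) = Mul(Rational(-1, 6), 0) = 0)
Function('w')(B) = Add(5, B)
Function('G')(b, m) = Add(-7, Mul(Rational(5, 4), m)) (Function('G')(b, m) = Add(-7, Add(Mul(Mul(5, Pow(4, -1)), m), 0)) = Add(-7, Add(Mul(Mul(5, Rational(1, 4)), m), 0)) = Add(-7, Add(Mul(Rational(5, 4), m), 0)) = Add(-7, Mul(Rational(5, 4), m)))
Add(Mul(Function('G')(6, -5), 6), Function('w')(4)) = Add(Mul(Add(-7, Mul(Rational(5, 4), -5)), 6), Add(5, 4)) = Add(Mul(Add(-7, Rational(-25, 4)), 6), 9) = Add(Mul(Rational(-53, 4), 6), 9) = Add(Rational(-159, 2), 9) = Rational(-141, 2)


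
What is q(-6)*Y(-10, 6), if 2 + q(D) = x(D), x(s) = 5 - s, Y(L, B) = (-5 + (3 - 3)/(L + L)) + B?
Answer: 9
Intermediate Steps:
Y(L, B) = -5 + B (Y(L, B) = (-5 + 0/((2*L))) + B = (-5 + 0*(1/(2*L))) + B = (-5 + 0) + B = -5 + B)
q(D) = 3 - D (q(D) = -2 + (5 - D) = 3 - D)
q(-6)*Y(-10, 6) = (3 - 1*(-6))*(-5 + 6) = (3 + 6)*1 = 9*1 = 9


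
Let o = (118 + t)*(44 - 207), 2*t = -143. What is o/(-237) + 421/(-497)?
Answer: 2444823/78526 ≈ 31.134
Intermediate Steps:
t = -143/2 (t = (½)*(-143) = -143/2 ≈ -71.500)
o = -15159/2 (o = (118 - 143/2)*(44 - 207) = (93/2)*(-163) = -15159/2 ≈ -7579.5)
o/(-237) + 421/(-497) = -15159/2/(-237) + 421/(-497) = -15159/2*(-1/237) + 421*(-1/497) = 5053/158 - 421/497 = 2444823/78526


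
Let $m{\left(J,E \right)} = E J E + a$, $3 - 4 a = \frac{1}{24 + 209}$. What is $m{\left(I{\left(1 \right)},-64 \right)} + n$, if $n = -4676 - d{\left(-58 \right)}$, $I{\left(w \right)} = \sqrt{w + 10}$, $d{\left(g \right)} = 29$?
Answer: $- \frac{2192181}{466} + 4096 \sqrt{11} \approx 8880.6$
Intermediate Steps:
$I{\left(w \right)} = \sqrt{10 + w}$
$a = \frac{349}{466}$ ($a = \frac{3}{4} - \frac{1}{4 \left(24 + 209\right)} = \frac{3}{4} - \frac{1}{4 \cdot 233} = \frac{3}{4} - \frac{1}{932} = \frac{349}{466} \approx 0.74893$)
$m{\left(J,E \right)} = \frac{349}{466} + J E^{2}$ ($m{\left(J,E \right)} = E J E + \frac{349}{466} = J E^{2} + \frac{349}{466} = \frac{349}{466} + J E^{2}$)
$n = -4705$ ($n = -4676 - 29 = -4705$)
$m{\left(I{\left(1 \right)},-64 \right)} + n = \left(\frac{349}{466} + \sqrt{10 + 1} \left(-64\right)^{2}\right) - 4705 = \left(\frac{349}{466} + \sqrt{11} \cdot 4096\right) - 4705 = \left(\frac{349}{466} + 4096 \sqrt{11}\right) - 4705 = - \frac{2192181}{466} + 4096 \sqrt{11}$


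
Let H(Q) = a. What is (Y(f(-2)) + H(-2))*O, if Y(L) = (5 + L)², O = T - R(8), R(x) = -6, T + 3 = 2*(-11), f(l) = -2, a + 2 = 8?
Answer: -285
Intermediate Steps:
a = 6 (a = -2 + 8 = 6)
H(Q) = 6
T = -25 (T = -3 + 2*(-11) = -3 - 22 = -25)
O = -19 (O = -25 - 1*(-6) = -25 + 6 = -19)
(Y(f(-2)) + H(-2))*O = ((5 - 2)² + 6)*(-19) = (3² + 6)*(-19) = (9 + 6)*(-19) = 15*(-19) = -285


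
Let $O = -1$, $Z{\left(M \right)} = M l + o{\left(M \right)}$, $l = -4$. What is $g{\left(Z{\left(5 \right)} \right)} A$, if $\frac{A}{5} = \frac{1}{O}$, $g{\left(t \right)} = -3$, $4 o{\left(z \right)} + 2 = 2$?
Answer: $15$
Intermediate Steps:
$o{\left(z \right)} = 0$ ($o{\left(z \right)} = - \frac{1}{2} + \frac{1}{4} \cdot 2 = - \frac{1}{2} + \frac{1}{2} = 0$)
$Z{\left(M \right)} = - 4 M$ ($Z{\left(M \right)} = M \left(-4\right) + 0 = - 4 M + 0 = - 4 M$)
$A = -5$ ($A = \frac{5}{-1} = 5 \left(-1\right) = -5$)
$g{\left(Z{\left(5 \right)} \right)} A = \left(-3\right) \left(-5\right) = 15$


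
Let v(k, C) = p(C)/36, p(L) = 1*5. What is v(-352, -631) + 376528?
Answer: 13555013/36 ≈ 3.7653e+5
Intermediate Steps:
p(L) = 5
v(k, C) = 5/36
v(-352, -631) + 376528 = 5/36 + 376528 = 13555013/36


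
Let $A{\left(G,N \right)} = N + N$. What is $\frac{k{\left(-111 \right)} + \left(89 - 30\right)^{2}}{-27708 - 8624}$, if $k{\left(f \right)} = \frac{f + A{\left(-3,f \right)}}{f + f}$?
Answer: $- \frac{6965}{72664} \approx -0.095852$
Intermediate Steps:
$A{\left(G,N \right)} = 2 N$
$k{\left(f \right)} = \frac{3}{2}$ ($k{\left(f \right)} = \frac{f + 2 f}{f + f} = \frac{3 f}{2 f} = 3 f \frac{1}{2 f} = \frac{3}{2}$)
$\frac{k{\left(-111 \right)} + \left(89 - 30\right)^{2}}{-27708 - 8624} = \frac{\frac{3}{2} + \left(89 - 30\right)^{2}}{-27708 - 8624} = \frac{\frac{3}{2} + 59^{2}}{-36332} = \left(\frac{3}{2} + 3481\right) \left(- \frac{1}{36332}\right) = \frac{6965}{2} \left(- \frac{1}{36332}\right) = - \frac{6965}{72664}$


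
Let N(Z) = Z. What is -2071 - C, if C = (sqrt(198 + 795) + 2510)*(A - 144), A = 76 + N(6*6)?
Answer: 78249 + 32*sqrt(993) ≈ 79257.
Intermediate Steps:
A = 112 (A = 76 + 6*6 = 76 + 36 = 112)
C = -80320 - 32*sqrt(993) (C = (sqrt(198 + 795) + 2510)*(112 - 144) = (sqrt(993) + 2510)*(-32) = (2510 + sqrt(993))*(-32) = -80320 - 32*sqrt(993) ≈ -81328.)
-2071 - C = -2071 - (-80320 - 32*sqrt(993)) = -2071 + (80320 + 32*sqrt(993)) = 78249 + 32*sqrt(993)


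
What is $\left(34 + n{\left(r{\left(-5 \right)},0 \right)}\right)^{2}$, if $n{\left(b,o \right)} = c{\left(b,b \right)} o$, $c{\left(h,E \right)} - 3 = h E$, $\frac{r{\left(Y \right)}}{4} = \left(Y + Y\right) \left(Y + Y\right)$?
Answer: $1156$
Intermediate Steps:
$r{\left(Y \right)} = 16 Y^{2}$ ($r{\left(Y \right)} = 4 \left(Y + Y\right) \left(Y + Y\right) = 4 \cdot 2 Y 2 Y = 4 \cdot 4 Y^{2} = 16 Y^{2}$)
$c{\left(h,E \right)} = 3 + E h$ ($c{\left(h,E \right)} = 3 + h E = 3 + E h$)
$n{\left(b,o \right)} = o \left(3 + b^{2}\right)$ ($n{\left(b,o \right)} = \left(3 + b b\right) o = \left(3 + b^{2}\right) o = o \left(3 + b^{2}\right)$)
$\left(34 + n{\left(r{\left(-5 \right)},0 \right)}\right)^{2} = \left(34 + 0 \left(3 + \left(16 \left(-5\right)^{2}\right)^{2}\right)\right)^{2} = \left(34 + 0 \left(3 + \left(16 \cdot 25\right)^{2}\right)\right)^{2} = \left(34 + 0 \left(3 + 400^{2}\right)\right)^{2} = \left(34 + 0 \left(3 + 160000\right)\right)^{2} = \left(34 + 0 \cdot 160003\right)^{2} = \left(34 + 0\right)^{2} = 34^{2} = 1156$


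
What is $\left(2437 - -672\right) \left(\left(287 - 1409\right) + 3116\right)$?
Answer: $6199346$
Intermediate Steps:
$\left(2437 - -672\right) \left(\left(287 - 1409\right) + 3116\right) = \left(2437 + \left(-1184 + 1856\right)\right) \left(-1122 + 3116\right) = \left(2437 + 672\right) 1994 = 3109 \cdot 1994 = 6199346$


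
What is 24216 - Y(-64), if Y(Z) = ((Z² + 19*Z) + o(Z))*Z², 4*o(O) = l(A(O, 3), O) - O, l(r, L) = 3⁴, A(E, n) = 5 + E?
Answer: -11920744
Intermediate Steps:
l(r, L) = 81
o(O) = 81/4 - O/4 (o(O) = (81 - O)/4 = 81/4 - O/4)
Y(Z) = Z²*(81/4 + Z² + 75*Z/4) (Y(Z) = ((Z² + 19*Z) + (81/4 - Z/4))*Z² = (81/4 + Z² + 75*Z/4)*Z² = Z²*(81/4 + Z² + 75*Z/4))
24216 - Y(-64) = 24216 - (-64)²*(81 + 4*(-64)² + 75*(-64))/4 = 24216 - 4096*(81 + 4*4096 - 4800)/4 = 24216 - 4096*(81 + 16384 - 4800)/4 = 24216 - 4096*11665/4 = 24216 - 1*11944960 = 24216 - 11944960 = -11920744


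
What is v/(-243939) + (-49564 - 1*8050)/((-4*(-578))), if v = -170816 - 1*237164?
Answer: -6555525893/281993484 ≈ -23.247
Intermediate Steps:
v = -407980 (v = -170816 - 237164 = -407980)
v/(-243939) + (-49564 - 1*8050)/((-4*(-578))) = -407980/(-243939) + (-49564 - 1*8050)/((-4*(-578))) = -407980*(-1/243939) + (-49564 - 8050)/2312 = 407980/243939 - 57614*1/2312 = 407980/243939 - 28807/1156 = -6555525893/281993484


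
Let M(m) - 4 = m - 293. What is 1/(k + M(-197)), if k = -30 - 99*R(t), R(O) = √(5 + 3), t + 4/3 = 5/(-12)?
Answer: -43/15654 + 11*√2/10436 ≈ -0.0012563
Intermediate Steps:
t = -7/4 (t = -4/3 + 5/(-12) = -4/3 + 5*(-1/12) = -4/3 - 5/12 = -7/4 ≈ -1.7500)
R(O) = 2*√2 (R(O) = √8 = 2*√2)
M(m) = -289 + m (M(m) = 4 + (m - 293) = 4 + (-293 + m) = -289 + m)
k = -30 - 198*√2 ≈ -310.01
1/(k + M(-197)) = 1/((-30 - 198*√2) + (-289 - 197)) = 1/((-30 - 198*√2) - 486) = 1/(-516 - 198*√2)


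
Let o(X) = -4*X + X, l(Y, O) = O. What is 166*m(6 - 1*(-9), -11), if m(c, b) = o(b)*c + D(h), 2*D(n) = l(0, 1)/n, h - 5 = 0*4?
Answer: 410933/5 ≈ 82187.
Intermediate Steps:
h = 5 (h = 5 + 0*4 = 5 + 0 = 5)
o(X) = -3*X
D(n) = 1/(2*n) (D(n) = (1/n)/2 = 1/(2*n))
m(c, b) = 1/10 - 3*b*c (m(c, b) = (-3*b)*c + (1/2)/5 = -3*b*c + (1/2)*(1/5) = -3*b*c + 1/10 = 1/10 - 3*b*c)
166*m(6 - 1*(-9), -11) = 166*(1/10 - 3*(-11)*(6 - 1*(-9))) = 166*(1/10 - 3*(-11)*(6 + 9)) = 166*(1/10 - 3*(-11)*15) = 166*(1/10 + 495) = 166*(4951/10) = 410933/5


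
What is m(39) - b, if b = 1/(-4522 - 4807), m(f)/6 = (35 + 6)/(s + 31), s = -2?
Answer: 2294963/270541 ≈ 8.4829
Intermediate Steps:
m(f) = 246/29 (m(f) = 6*((35 + 6)/(-2 + 31)) = 6*(41/29) = 246/29)
b = -1/9329 (b = 1/(-9329) = -1/9329 ≈ -0.00010719)
m(39) - b = 246/29 - 1*(-1/9329) = 246/29 + 1/9329 = 2294963/270541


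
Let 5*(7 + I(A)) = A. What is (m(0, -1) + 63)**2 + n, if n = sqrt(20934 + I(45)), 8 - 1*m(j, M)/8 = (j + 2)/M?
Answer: 20449 + 2*sqrt(5234) ≈ 20594.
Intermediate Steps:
I(A) = -7 + A/5
m(j, M) = 64 - 8*(2 + j)/M (m(j, M) = 64 - 8*(j + 2)/M = 64 - 8*(2 + j)/M)
n = 2*sqrt(5234) (n = sqrt(20934 + (-7 + (1/5)*45)) = sqrt(20934 + (-7 + 9)) = sqrt(20934 + 2) = sqrt(20936) = 2*sqrt(5234) ≈ 144.69)
(m(0, -1) + 63)**2 + n = (8*(-2 - 1*0 + 8*(-1))/(-1) + 63)**2 + 2*sqrt(5234) = (8*(-1)*(-2 + 0 - 8) + 63)**2 + 2*sqrt(5234) = (8*(-1)*(-10) + 63)**2 + 2*sqrt(5234) = (80 + 63)**2 + 2*sqrt(5234) = 143**2 + 2*sqrt(5234) = 20449 + 2*sqrt(5234)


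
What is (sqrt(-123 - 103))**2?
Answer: -226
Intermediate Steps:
(sqrt(-123 - 103))**2 = (sqrt(-226))**2 = (I*sqrt(226))**2 = -226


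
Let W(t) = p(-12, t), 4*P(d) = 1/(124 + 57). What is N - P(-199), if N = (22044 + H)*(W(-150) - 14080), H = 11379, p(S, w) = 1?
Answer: -340687189909/724 ≈ -4.7056e+8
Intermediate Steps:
P(d) = 1/724 (P(d) = 1/(4*(124 + 57)) = (1/4)/181 = (1/4)*(1/181) = 1/724)
W(t) = 1
N = -470562417 (N = (22044 + 11379)*(1 - 14080) = 33423*(-14079) = -470562417)
N - P(-199) = -470562417 - 1*1/724 = -470562417 - 1/724 = -340687189909/724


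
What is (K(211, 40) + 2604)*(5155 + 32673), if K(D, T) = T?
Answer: 100017232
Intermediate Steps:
(K(211, 40) + 2604)*(5155 + 32673) = (40 + 2604)*(5155 + 32673) = 2644*37828 = 100017232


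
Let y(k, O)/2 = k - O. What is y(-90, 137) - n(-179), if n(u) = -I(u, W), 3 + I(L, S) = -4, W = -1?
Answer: -461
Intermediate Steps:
I(L, S) = -7 (I(L, S) = -3 - 4 = -7)
y(k, O) = -2*O + 2*k (y(k, O) = 2*(k - O) = -2*O + 2*k)
n(u) = 7 (n(u) = -1*(-7) = 7)
y(-90, 137) - n(-179) = (-2*137 + 2*(-90)) - 1*7 = (-274 - 180) - 7 = -454 - 7 = -461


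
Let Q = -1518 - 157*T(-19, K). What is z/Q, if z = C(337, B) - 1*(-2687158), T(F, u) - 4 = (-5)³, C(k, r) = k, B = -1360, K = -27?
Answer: 2687495/17479 ≈ 153.76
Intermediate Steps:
T(F, u) = -121 (T(F, u) = 4 + (-5)³ = 4 - 125 = -121)
z = 2687495 (z = 337 - 1*(-2687158) = 337 + 2687158 = 2687495)
Q = 17479 (Q = -1518 - 157*(-121) = -1518 + 18997 = 17479)
z/Q = 2687495/17479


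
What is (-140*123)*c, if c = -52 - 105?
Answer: 2703540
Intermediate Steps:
c = -157
(-140*123)*c = -140*123*(-157) = -17220*(-157) = 2703540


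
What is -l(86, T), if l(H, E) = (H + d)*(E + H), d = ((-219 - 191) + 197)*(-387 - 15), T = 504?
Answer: -50570080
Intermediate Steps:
d = 85626 (d = (-410 + 197)*(-402) = -213*(-402) = 85626)
l(H, E) = (85626 + H)*(E + H) (l(H, E) = (H + 85626)*(E + H) = (85626 + H)*(E + H))
-l(86, T) = -(86² + 85626*504 + 85626*86 + 504*86) = -(7396 + 43155504 + 7363836 + 43344) = -1*50570080 = -50570080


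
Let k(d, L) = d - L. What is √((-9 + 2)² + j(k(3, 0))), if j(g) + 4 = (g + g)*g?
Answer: 3*√7 ≈ 7.9373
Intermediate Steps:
j(g) = -4 + 2*g² (j(g) = -4 + (g + g)*g = -4 + (2*g)*g = -4 + 2*g²)
√((-9 + 2)² + j(k(3, 0))) = √((-9 + 2)² + (-4 + 2*(3 - 1*0)²)) = √((-7)² + (-4 + 2*(3 + 0)²)) = √(49 + (-4 + 2*3²)) = √(49 + (-4 + 2*9)) = √(49 + (-4 + 18)) = √(49 + 14) = √63 = 3*√7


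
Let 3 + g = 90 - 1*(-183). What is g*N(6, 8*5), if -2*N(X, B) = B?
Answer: -5400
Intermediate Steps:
N(X, B) = -B/2
g = 270 (g = -3 + (90 - 1*(-183)) = -3 + (90 + 183) = -3 + 273 = 270)
g*N(6, 8*5) = 270*(-4*5) = 270*(-½*40) = 270*(-20) = -5400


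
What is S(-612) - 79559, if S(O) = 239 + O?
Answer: -79932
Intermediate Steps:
S(-612) - 79559 = (239 - 612) - 79559 = -373 - 79559 = -79932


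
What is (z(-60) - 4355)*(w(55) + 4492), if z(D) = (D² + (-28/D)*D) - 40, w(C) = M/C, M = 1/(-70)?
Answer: -14233125777/3850 ≈ -3.6969e+6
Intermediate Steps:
M = -1/70 ≈ -0.014286
w(C) = -1/(70*C)
z(D) = -68 + D² (z(D) = (D² - 28) - 40 = (-28 + D²) - 40 = -68 + D²)
(z(-60) - 4355)*(w(55) + 4492) = ((-68 + (-60)²) - 4355)*(-1/70/55 + 4492) = ((-68 + 3600) - 4355)*(-1/70*1/55 + 4492) = (3532 - 4355)*(-1/3850 + 4492) = -823*17294199/3850 = -14233125777/3850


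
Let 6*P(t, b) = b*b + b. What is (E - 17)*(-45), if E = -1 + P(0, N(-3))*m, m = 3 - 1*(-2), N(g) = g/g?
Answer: 735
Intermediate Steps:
N(g) = 1
m = 5 (m = 3 + 2 = 5)
P(t, b) = b/6 + b²/6 (P(t, b) = (b*b + b)/6 = (b² + b)/6 = (b + b²)/6 = b/6 + b²/6)
E = ⅔ (E = -1 + ((⅙)*1*(1 + 1))*5 = -1 + ((⅙)*1*2)*5 = -1 + (⅓)*5 = -1 + 5/3 = ⅔ ≈ 0.66667)
(E - 17)*(-45) = (⅔ - 17)*(-45) = -49/3*(-45) = 735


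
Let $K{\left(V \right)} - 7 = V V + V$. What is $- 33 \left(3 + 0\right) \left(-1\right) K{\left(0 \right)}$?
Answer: $693$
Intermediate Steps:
$K{\left(V \right)} = 7 + V + V^{2}$ ($K{\left(V \right)} = 7 + \left(V V + V\right) = 7 + \left(V^{2} + V\right) = 7 + \left(V + V^{2}\right) = 7 + V + V^{2}$)
$- 33 \left(3 + 0\right) \left(-1\right) K{\left(0 \right)} = - 33 \left(3 + 0\right) \left(-1\right) \left(7 + 0 + 0^{2}\right) = - 33 \cdot 3 \left(-1\right) \left(7 + 0 + 0\right) = \left(-33\right) \left(-3\right) 7 = 99 \cdot 7 = 693$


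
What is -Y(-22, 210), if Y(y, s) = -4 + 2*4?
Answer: -4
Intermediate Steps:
Y(y, s) = 4 (Y(y, s) = -4 + 8 = 4)
-Y(-22, 210) = -1*4 = -4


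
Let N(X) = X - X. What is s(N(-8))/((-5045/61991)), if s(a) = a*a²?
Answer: 0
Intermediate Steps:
N(X) = 0
s(a) = a³
s(N(-8))/((-5045/61991)) = 0³/((-5045/61991)) = 0/((-5045*1/61991)) = 0/(-5045/61991) = 0*(-61991/5045) = 0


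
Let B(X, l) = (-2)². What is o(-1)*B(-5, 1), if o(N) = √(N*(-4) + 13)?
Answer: 4*√17 ≈ 16.492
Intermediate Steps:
B(X, l) = 4
o(N) = √(13 - 4*N) (o(N) = √(-4*N + 13) = √(13 - 4*N))
o(-1)*B(-5, 1) = √(13 - 4*(-1))*4 = √(13 + 4)*4 = √17*4 = 4*√17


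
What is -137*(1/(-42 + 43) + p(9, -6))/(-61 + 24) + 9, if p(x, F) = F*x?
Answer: -6928/37 ≈ -187.24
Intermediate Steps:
-137*(1/(-42 + 43) + p(9, -6))/(-61 + 24) + 9 = -137*(1/(-42 + 43) - 6*9)/(-61 + 24) + 9 = -137*(1/1 - 54)/(-37) + 9 = -137*(1 - 54)*(-1)/37 + 9 = -(-7261)*(-1)/37 + 9 = -137*53/37 + 9 = -7261/37 + 9 = -6928/37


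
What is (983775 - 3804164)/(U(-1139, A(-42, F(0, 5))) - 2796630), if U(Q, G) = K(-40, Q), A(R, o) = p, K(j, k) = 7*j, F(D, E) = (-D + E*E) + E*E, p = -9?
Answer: 2820389/2796910 ≈ 1.0084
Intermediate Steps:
F(D, E) = -D + 2*E² (F(D, E) = (-D + E²) + E² = (E² - D) + E² = -D + 2*E²)
A(R, o) = -9
U(Q, G) = -280 (U(Q, G) = 7*(-40) = -280)
(983775 - 3804164)/(U(-1139, A(-42, F(0, 5))) - 2796630) = (983775 - 3804164)/(-280 - 2796630) = -2820389/(-2796910) = -2820389*(-1/2796910) = 2820389/2796910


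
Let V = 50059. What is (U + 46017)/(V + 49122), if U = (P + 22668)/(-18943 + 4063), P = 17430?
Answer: 114115477/245968880 ≈ 0.46394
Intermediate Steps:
U = -6683/2480 (U = (17430 + 22668)/(-18943 + 4063) = 40098/(-14880) = 40098*(-1/14880) = -6683/2480 ≈ -2.6948)
(U + 46017)/(V + 49122) = (-6683/2480 + 46017)/(50059 + 49122) = (114115477/2480)/99181 = (114115477/2480)*(1/99181) = 114115477/245968880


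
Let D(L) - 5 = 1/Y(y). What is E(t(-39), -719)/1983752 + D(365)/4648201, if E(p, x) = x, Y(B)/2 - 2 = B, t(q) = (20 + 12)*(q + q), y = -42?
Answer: -33321625559/92208780301520 ≈ -0.00036137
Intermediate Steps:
t(q) = 64*q (t(q) = 32*(2*q) = 64*q)
Y(B) = 4 + 2*B
D(L) = 399/80 (D(L) = 5 + 1/(4 + 2*(-42)) = 5 + 1/(4 - 84) = 5 + 1/(-80) = 5 - 1/80 = 399/80)
E(t(-39), -719)/1983752 + D(365)/4648201 = -719/1983752 + (399/80)/4648201 = -719*1/1983752 + (399/80)*(1/4648201) = -719/1983752 + 399/371856080 = -33321625559/92208780301520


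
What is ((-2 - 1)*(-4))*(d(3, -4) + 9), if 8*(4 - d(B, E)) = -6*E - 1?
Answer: 243/2 ≈ 121.50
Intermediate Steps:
d(B, E) = 33/8 + 3*E/4 (d(B, E) = 4 - (-6*E - 1)/8 = 4 - (-1 - 6*E)/8 = 4 + (⅛ + 3*E/4) = 33/8 + 3*E/4)
((-2 - 1)*(-4))*(d(3, -4) + 9) = ((-2 - 1)*(-4))*((33/8 + (¾)*(-4)) + 9) = (-3*(-4))*((33/8 - 3) + 9) = 12*(9/8 + 9) = 12*(81/8) = 243/2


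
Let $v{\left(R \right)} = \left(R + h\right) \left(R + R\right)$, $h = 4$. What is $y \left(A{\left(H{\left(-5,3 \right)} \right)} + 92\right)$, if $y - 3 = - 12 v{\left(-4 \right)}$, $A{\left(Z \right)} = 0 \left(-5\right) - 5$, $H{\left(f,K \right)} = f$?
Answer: $261$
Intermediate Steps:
$A{\left(Z \right)} = -5$ ($A{\left(Z \right)} = 0 - 5 = -5$)
$v{\left(R \right)} = 2 R \left(4 + R\right)$ ($v{\left(R \right)} = \left(R + 4\right) \left(R + R\right) = \left(4 + R\right) 2 R = 2 R \left(4 + R\right)$)
$y = 3$ ($y = 3 - 12 \cdot 2 \left(-4\right) \left(4 - 4\right) = 3 - 12 \cdot 2 \left(-4\right) 0 = 3 - 0 = 3 + 0 = 3$)
$y \left(A{\left(H{\left(-5,3 \right)} \right)} + 92\right) = 3 \left(-5 + 92\right) = 3 \cdot 87 = 261$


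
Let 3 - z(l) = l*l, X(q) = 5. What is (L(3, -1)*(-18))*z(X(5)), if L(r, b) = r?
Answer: 1188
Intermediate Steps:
z(l) = 3 - l**2 (z(l) = 3 - l*l = 3 - l**2)
(L(3, -1)*(-18))*z(X(5)) = (3*(-18))*(3 - 1*5**2) = -54*(3 - 1*25) = -54*(3 - 25) = -54*(-22) = 1188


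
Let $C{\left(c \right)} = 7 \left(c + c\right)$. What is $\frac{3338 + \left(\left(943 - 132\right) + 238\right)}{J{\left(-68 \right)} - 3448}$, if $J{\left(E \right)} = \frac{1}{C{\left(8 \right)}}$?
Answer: $- \frac{491344}{386175} \approx -1.2723$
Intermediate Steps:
$C{\left(c \right)} = 14 c$ ($C{\left(c \right)} = 7 \cdot 2 c = 14 c$)
$J{\left(E \right)} = \frac{1}{112}$ ($J{\left(E \right)} = \frac{1}{14 \cdot 8} = \frac{1}{112}$)
$\frac{3338 + \left(\left(943 - 132\right) + 238\right)}{J{\left(-68 \right)} - 3448} = \frac{3338 + \left(\left(943 - 132\right) + 238\right)}{\frac{1}{112} - 3448} = \frac{3338 + \left(811 + 238\right)}{- \frac{386175}{112}} = \left(3338 + 1049\right) \left(- \frac{112}{386175}\right) = 4387 \left(- \frac{112}{386175}\right) = - \frac{491344}{386175}$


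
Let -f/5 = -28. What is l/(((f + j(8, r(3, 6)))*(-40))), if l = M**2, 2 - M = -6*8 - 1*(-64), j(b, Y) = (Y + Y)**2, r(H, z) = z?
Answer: -49/2840 ≈ -0.017254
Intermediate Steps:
f = 140 (f = -5*(-28) = 140)
j(b, Y) = 4*Y**2 (j(b, Y) = (2*Y)**2 = 4*Y**2)
M = -14 (M = 2 - (-6*8 - 1*(-64)) = 2 - (-48 + 64) = 2 - 1*16 = 2 - 16 = -14)
l = 196 (l = (-14)**2 = 196)
l/(((f + j(8, r(3, 6)))*(-40))) = 196/(((140 + 4*6**2)*(-40))) = 196/(((140 + 4*36)*(-40))) = 196/(((140 + 144)*(-40))) = 196/((284*(-40))) = 196/(-11360) = 196*(-1/11360) = -49/2840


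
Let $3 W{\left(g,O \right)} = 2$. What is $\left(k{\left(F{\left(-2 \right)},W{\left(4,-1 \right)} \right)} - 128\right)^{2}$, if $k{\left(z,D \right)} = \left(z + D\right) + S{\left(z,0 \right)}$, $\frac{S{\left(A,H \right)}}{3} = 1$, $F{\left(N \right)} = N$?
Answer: $\frac{143641}{9} \approx 15960.0$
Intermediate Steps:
$W{\left(g,O \right)} = \frac{2}{3}$ ($W{\left(g,O \right)} = \frac{1}{3} \cdot 2 = \frac{2}{3}$)
$S{\left(A,H \right)} = 3$ ($S{\left(A,H \right)} = 3 \cdot 1 = 3$)
$k{\left(z,D \right)} = 3 + D + z$ ($k{\left(z,D \right)} = \left(z + D\right) + 3 = \left(D + z\right) + 3 = 3 + D + z$)
$\left(k{\left(F{\left(-2 \right)},W{\left(4,-1 \right)} \right)} - 128\right)^{2} = \left(\left(3 + \frac{2}{3} - 2\right) - 128\right)^{2} = \left(\frac{5}{3} - 128\right)^{2} = \left(- \frac{379}{3}\right)^{2} = \frac{143641}{9}$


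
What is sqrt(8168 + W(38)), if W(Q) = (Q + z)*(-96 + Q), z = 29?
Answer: sqrt(4282) ≈ 65.437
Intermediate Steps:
W(Q) = (-96 + Q)*(29 + Q) (W(Q) = (Q + 29)*(-96 + Q) = (29 + Q)*(-96 + Q) = (-96 + Q)*(29 + Q))
sqrt(8168 + W(38)) = sqrt(8168 + (-2784 + 38**2 - 67*38)) = sqrt(8168 + (-2784 + 1444 - 2546)) = sqrt(8168 - 3886) = sqrt(4282)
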